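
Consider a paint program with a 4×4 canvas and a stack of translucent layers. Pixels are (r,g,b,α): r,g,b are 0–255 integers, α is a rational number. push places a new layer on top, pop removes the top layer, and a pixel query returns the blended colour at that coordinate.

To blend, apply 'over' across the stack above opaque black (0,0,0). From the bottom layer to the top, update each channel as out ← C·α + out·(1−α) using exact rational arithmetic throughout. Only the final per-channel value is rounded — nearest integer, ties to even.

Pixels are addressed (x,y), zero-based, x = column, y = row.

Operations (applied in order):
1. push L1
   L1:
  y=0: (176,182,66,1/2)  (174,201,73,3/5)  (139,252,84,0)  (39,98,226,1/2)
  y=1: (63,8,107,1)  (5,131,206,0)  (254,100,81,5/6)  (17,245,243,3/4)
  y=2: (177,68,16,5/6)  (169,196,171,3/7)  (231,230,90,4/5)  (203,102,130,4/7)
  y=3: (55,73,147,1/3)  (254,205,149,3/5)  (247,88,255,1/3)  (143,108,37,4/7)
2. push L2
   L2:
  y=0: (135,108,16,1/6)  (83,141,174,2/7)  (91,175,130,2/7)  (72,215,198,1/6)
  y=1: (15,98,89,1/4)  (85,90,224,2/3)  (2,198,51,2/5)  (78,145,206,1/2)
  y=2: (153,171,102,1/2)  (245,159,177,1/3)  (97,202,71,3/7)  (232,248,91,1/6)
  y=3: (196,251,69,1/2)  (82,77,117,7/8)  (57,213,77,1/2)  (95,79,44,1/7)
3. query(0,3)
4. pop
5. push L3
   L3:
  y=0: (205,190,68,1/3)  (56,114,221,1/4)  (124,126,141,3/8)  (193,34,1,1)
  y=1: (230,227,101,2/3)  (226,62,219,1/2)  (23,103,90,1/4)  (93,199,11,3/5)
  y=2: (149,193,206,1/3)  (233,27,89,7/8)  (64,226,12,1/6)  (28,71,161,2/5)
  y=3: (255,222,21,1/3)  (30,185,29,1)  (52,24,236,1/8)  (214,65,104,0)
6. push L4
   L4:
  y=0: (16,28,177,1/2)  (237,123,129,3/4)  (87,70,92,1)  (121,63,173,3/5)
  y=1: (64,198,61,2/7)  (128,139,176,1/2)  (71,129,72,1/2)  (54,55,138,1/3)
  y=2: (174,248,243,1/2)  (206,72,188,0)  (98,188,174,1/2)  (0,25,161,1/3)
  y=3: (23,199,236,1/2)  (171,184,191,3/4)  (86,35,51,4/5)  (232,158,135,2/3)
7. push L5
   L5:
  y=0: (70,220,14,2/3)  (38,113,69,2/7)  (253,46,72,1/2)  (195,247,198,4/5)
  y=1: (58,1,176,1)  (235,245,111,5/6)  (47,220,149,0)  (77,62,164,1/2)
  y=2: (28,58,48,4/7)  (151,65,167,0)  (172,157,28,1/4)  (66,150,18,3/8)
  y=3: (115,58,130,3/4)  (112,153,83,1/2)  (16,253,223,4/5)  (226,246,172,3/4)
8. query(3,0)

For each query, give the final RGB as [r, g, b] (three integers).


at x=0,y=3 over L1,L2:
L1 α=1/3: [55/3, 73/3, 49]
L2 α=1/2: [643/6, 413/3, 59]
= [107, 138, 59]

query (3,0) [L1,L3,L4,L5] — begin 0,0,0
+L1 (α=1/2) → [39/2, 49, 113]
+L3 (α=1) → [193, 34, 1]
+L4 (α=3/5) → [749/5, 257/5, 521/5]
+L5 (α=4/5) → [4649/25, 5197/25, 4481/25]
= [186, 208, 179]


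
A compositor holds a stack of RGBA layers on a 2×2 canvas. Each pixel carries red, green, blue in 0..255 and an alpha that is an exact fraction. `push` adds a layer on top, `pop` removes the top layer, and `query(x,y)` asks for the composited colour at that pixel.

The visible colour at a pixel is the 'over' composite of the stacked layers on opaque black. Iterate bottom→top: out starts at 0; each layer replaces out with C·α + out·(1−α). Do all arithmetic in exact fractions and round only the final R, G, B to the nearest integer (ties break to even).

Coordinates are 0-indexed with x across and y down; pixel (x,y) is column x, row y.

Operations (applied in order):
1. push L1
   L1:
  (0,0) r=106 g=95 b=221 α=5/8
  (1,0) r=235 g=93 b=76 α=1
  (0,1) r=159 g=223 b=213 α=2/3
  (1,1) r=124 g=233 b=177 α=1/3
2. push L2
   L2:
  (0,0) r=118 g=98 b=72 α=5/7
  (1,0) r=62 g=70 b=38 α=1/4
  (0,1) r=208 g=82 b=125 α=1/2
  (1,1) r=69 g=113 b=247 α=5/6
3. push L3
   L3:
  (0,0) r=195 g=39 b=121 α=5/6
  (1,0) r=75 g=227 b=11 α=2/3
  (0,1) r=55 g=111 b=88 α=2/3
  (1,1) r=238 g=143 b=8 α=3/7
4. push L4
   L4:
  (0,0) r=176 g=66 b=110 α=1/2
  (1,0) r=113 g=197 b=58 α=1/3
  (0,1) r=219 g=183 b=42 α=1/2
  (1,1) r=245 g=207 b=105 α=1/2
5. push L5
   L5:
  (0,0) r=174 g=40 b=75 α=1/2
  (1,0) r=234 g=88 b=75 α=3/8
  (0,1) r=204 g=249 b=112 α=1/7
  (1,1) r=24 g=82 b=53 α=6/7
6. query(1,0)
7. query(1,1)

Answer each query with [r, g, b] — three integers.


query (1,0) [L1,L2,L3,L4,L5] — begin 0,0,0
+L1 (α=1) → [235, 93, 76]
+L2 (α=1/4) → [767/4, 349/4, 133/2]
+L3 (α=2/3) → [1367/12, 2165/12, 59/2]
+L4 (α=1/3) → [2045/18, 3347/18, 39]
+L5 (α=3/8) → [22861/144, 21487/144, 105/2]
rounded: [159, 149, 52]

at x=1,y=1 over L1,L2,L3,L4,L5:
after L1 α=1/3: [124/3, 233/3, 59]
after L2 α=5/6: [1159/18, 964/9, 647/3]
after L3 α=3/7: [8744/63, 7717/63, 380/3]
after L4 α=1/2: [24179/126, 10379/63, 695/6]
after L5 α=6/7: [42323/882, 41375/441, 2603/42]
= [48, 94, 62]


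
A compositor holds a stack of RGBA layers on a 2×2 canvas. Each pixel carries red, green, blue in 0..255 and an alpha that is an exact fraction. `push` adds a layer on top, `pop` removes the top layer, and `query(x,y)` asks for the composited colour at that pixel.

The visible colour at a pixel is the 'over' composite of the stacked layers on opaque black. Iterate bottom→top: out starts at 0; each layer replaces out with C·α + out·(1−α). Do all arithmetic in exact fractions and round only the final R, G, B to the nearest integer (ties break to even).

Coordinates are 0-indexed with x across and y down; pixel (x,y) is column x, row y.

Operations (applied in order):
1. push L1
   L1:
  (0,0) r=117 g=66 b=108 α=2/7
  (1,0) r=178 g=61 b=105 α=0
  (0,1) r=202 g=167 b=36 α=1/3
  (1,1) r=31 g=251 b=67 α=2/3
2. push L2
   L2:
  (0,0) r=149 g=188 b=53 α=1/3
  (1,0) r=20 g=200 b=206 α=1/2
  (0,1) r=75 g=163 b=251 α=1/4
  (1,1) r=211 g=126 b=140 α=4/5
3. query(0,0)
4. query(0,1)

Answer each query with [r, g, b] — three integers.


query (0,0) [L1,L2] — begin 0,0,0
after L1 α=2/7: [234/7, 132/7, 216/7]
after L2 α=1/3: [1511/21, 1580/21, 803/21]
= [72, 75, 38]

(0,1) stack=L1,L2; from [0,0,0]:
+L1 (α=1/3) → [202/3, 167/3, 12]
+L2 (α=1/4) → [277/4, 165/2, 287/4]
= [69, 82, 72]


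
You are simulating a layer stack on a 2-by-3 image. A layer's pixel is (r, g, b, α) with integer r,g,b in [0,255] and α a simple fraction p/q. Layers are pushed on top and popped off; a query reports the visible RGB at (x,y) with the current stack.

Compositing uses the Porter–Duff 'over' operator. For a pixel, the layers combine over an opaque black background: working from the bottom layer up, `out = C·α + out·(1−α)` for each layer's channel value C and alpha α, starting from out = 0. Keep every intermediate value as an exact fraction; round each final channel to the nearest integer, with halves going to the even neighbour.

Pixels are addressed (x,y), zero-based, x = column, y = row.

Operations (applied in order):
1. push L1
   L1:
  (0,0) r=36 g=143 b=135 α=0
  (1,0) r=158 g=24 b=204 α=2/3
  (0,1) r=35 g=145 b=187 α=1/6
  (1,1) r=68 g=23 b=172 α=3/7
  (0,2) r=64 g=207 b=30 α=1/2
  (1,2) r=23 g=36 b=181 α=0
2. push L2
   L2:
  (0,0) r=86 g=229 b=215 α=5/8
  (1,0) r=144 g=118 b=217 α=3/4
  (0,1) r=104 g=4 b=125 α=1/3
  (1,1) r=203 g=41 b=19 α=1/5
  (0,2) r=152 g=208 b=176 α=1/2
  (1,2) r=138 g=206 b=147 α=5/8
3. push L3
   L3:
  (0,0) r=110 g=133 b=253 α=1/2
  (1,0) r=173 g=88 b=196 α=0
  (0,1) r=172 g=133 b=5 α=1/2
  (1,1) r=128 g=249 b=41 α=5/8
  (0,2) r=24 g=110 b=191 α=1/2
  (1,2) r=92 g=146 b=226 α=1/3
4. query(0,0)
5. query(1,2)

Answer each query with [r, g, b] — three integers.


at x=0,y=0 over L1,L2,L3:
+L1 (α=0) → [0, 0, 0]
+L2 (α=5/8) → [215/4, 1145/8, 1075/8]
+L3 (α=1/2) → [655/8, 2209/16, 3099/16]
→ [82, 138, 194]

at x=1,y=2 over L1,L2,L3:
after L1 α=0: [0, 0, 0]
after L2 α=5/8: [345/4, 515/4, 735/8]
after L3 α=1/3: [529/6, 269/2, 1639/12]
= [88, 134, 137]


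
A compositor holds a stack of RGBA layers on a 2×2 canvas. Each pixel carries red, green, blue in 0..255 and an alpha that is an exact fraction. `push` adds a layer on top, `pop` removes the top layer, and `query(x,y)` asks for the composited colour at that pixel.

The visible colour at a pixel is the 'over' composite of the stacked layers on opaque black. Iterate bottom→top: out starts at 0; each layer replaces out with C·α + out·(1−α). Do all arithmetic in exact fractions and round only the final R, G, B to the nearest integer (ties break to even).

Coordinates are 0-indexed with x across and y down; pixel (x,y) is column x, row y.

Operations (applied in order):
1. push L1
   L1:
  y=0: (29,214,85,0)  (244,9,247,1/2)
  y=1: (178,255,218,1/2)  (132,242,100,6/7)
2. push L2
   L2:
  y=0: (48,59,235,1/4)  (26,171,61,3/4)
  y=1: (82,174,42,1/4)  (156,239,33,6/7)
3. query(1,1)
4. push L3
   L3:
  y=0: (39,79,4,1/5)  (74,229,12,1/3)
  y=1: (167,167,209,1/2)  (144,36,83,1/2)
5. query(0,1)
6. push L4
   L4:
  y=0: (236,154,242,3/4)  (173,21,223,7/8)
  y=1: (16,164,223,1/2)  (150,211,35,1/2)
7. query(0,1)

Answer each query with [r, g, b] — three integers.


(1,1) stack=L1,L2; from [0,0,0]:
after L1 α=6/7: [792/7, 1452/7, 600/7]
after L2 α=6/7: [7344/49, 11490/49, 1986/49]
→ [150, 234, 41]

query (0,1) [L1,L2,L3] — begin 0,0,0
L1 α=1/2: [89, 255/2, 109]
L2 α=1/4: [349/4, 1113/8, 369/4]
L3 α=1/2: [1017/8, 2449/16, 1205/8]
rounded: [127, 153, 151]

at x=0,y=1 over L1,L2,L3,L4:
after L1 α=1/2: [89, 255/2, 109]
after L2 α=1/4: [349/4, 1113/8, 369/4]
after L3 α=1/2: [1017/8, 2449/16, 1205/8]
after L4 α=1/2: [1145/16, 5073/32, 2989/16]
= [72, 159, 187]


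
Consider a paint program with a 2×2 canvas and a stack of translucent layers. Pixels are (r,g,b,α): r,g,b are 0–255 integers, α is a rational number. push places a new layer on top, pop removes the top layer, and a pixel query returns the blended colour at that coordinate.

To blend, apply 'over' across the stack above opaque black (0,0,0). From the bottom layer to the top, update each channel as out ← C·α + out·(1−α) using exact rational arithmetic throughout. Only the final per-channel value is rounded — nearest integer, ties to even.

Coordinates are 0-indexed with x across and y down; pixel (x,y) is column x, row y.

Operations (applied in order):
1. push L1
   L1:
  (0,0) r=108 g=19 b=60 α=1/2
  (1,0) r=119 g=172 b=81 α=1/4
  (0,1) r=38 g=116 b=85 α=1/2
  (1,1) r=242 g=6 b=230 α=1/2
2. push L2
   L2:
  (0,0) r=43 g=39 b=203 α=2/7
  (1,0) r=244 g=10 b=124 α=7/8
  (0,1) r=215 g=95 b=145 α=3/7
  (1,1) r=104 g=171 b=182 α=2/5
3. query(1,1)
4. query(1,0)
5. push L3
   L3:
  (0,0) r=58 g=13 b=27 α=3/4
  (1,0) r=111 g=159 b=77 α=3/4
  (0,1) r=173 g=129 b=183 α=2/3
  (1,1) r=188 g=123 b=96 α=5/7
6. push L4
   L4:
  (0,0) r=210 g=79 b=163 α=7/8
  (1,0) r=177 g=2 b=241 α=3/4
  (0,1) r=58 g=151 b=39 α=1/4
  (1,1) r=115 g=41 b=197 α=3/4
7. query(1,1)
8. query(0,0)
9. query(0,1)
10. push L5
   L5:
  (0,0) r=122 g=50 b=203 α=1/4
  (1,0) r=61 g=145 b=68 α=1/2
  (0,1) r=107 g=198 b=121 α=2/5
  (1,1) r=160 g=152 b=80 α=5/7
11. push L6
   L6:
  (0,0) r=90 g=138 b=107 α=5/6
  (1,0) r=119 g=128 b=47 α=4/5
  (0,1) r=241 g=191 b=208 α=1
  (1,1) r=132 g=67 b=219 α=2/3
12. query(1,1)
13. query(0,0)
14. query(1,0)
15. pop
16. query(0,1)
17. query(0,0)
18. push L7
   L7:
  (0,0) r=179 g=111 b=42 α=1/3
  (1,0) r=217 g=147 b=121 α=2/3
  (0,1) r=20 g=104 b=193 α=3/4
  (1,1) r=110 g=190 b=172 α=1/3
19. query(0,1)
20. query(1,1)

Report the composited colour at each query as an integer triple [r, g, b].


query (1,1) [L1,L2] — begin 0,0,0
L1 α=1/2: [121, 3, 115]
L2 α=2/5: [571/5, 351/5, 709/5]
→ [114, 70, 142]

query (1,0) [L1,L2] — begin 0,0,0
after L1 α=1/4: [119/4, 43, 81/4]
after L2 α=7/8: [6951/32, 113/8, 3553/32]
→ [217, 14, 111]

at x=1,y=1 over L1,L2,L3,L4:
+L1 (α=1/2) → [121, 3, 115]
+L2 (α=2/5) → [571/5, 351/5, 709/5]
+L3 (α=5/7) → [5842/35, 3777/35, 3818/35]
+L4 (α=3/4) → [17917/140, 4041/70, 24503/140]
= [128, 58, 175]

query (0,0) [L1,L2,L3,L4] — begin 0,0,0
L1 α=1/2: [54, 19/2, 30]
L2 α=2/7: [356/7, 251/14, 556/7]
L3 α=3/4: [787/14, 797/56, 1123/28]
L4 α=7/8: [21367/112, 31765/448, 33071/224]
= [191, 71, 148]

query (0,1) [L1,L2,L3,L4] — begin 0,0,0
after L1 α=1/2: [19, 58, 85/2]
after L2 α=3/7: [103, 517/7, 605/7]
after L3 α=2/3: [449/3, 2323/21, 3167/21]
after L4 α=1/4: [507/4, 845/7, 860/7]
→ [127, 121, 123]

(1,1) stack=L1,L2,L3,L4,L5,L6; from [0,0,0]:
L1 α=1/2: [121, 3, 115]
L2 α=2/5: [571/5, 351/5, 709/5]
L3 α=5/7: [5842/35, 3777/35, 3818/35]
L4 α=3/4: [17917/140, 4041/70, 24503/140]
L5 α=5/7: [73917/490, 30641/245, 52503/490]
L6 α=2/3: [67759/490, 21157/245, 89041/490]
= [138, 86, 182]

(0,0) stack=L1,L2,L3,L4,L5,L6; from [0,0,0]:
+L1 (α=1/2) → [54, 19/2, 30]
+L2 (α=2/7) → [356/7, 251/14, 556/7]
+L3 (α=3/4) → [787/14, 797/56, 1123/28]
+L4 (α=7/8) → [21367/112, 31765/448, 33071/224]
+L5 (α=1/4) → [77765/448, 117695/1792, 144685/896]
+L6 (α=5/6) → [279365/2688, 1354175/10752, 208015/1792]
rounded: [104, 126, 116]

at x=1,y=0 over L1,L2,L3,L4,L5,L6:
L1 α=1/4: [119/4, 43, 81/4]
L2 α=7/8: [6951/32, 113/8, 3553/32]
L3 α=3/4: [17607/128, 3929/32, 10945/128]
L4 α=3/4: [85575/512, 4121/128, 103489/512]
L5 α=1/2: [116807/1024, 22681/256, 138305/1024]
L6 α=4/5: [604231/5120, 153753/1280, 330817/5120]
→ [118, 120, 65]

at x=0,y=1 over L1,L2,L3,L4,L5:
after L1 α=1/2: [19, 58, 85/2]
after L2 α=3/7: [103, 517/7, 605/7]
after L3 α=2/3: [449/3, 2323/21, 3167/21]
after L4 α=1/4: [507/4, 845/7, 860/7]
after L5 α=2/5: [2377/20, 5307/35, 4274/35]
= [119, 152, 122]

(0,0) stack=L1,L2,L3,L4,L5; from [0,0,0]:
+L1 (α=1/2) → [54, 19/2, 30]
+L2 (α=2/7) → [356/7, 251/14, 556/7]
+L3 (α=3/4) → [787/14, 797/56, 1123/28]
+L4 (α=7/8) → [21367/112, 31765/448, 33071/224]
+L5 (α=1/4) → [77765/448, 117695/1792, 144685/896]
→ [174, 66, 161]

query (0,1) [L1,L2,L3,L4,L5,L7] — begin 0,0,0
+L1 (α=1/2) → [19, 58, 85/2]
+L2 (α=3/7) → [103, 517/7, 605/7]
+L3 (α=2/3) → [449/3, 2323/21, 3167/21]
+L4 (α=1/4) → [507/4, 845/7, 860/7]
+L5 (α=2/5) → [2377/20, 5307/35, 4274/35]
+L7 (α=3/4) → [3577/80, 16227/140, 24539/140]
rounded: [45, 116, 175]

(1,1) stack=L1,L2,L3,L4,L5,L7; from [0,0,0]:
after L1 α=1/2: [121, 3, 115]
after L2 α=2/5: [571/5, 351/5, 709/5]
after L3 α=5/7: [5842/35, 3777/35, 3818/35]
after L4 α=3/4: [17917/140, 4041/70, 24503/140]
after L5 α=5/7: [73917/490, 30641/245, 52503/490]
after L7 α=1/3: [100867/735, 35944/245, 94643/735]
→ [137, 147, 129]


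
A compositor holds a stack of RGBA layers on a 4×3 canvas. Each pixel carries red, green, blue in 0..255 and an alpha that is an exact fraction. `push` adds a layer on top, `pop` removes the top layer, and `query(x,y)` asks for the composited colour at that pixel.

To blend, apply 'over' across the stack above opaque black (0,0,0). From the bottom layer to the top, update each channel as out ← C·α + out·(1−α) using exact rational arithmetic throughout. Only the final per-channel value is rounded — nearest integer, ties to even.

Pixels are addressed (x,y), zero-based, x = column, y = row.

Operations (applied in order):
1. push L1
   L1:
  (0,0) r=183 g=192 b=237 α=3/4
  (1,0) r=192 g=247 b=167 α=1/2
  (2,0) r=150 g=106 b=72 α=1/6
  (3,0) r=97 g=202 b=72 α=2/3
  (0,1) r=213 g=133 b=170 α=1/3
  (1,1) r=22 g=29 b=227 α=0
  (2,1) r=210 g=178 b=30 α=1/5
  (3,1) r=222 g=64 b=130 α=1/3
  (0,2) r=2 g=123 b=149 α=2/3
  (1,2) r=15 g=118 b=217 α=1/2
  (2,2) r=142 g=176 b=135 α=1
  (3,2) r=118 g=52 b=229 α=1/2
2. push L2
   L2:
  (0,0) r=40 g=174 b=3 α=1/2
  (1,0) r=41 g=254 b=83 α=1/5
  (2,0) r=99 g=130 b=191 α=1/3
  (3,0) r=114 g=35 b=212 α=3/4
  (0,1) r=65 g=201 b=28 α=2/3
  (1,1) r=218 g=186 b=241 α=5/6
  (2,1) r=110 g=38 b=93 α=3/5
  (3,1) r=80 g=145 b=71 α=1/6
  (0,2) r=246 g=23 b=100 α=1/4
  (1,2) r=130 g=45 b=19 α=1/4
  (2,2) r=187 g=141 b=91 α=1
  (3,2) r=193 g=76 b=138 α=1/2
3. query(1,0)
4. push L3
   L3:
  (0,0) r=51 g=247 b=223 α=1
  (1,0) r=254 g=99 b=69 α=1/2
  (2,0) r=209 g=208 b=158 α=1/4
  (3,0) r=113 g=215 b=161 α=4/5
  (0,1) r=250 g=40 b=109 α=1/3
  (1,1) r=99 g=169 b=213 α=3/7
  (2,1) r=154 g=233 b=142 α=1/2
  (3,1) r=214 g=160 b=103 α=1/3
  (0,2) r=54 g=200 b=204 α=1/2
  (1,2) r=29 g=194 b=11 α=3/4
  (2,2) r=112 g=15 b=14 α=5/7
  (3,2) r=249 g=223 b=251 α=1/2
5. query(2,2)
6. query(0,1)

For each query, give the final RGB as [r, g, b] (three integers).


at x=1,y=0 over L1,L2:
L1 α=1/2: [96, 247/2, 167/2]
L2 α=1/5: [85, 748/5, 417/5]
= [85, 150, 83]

(2,2) stack=L1,L2,L3; from [0,0,0]:
after L1 α=1: [142, 176, 135]
after L2 α=1: [187, 141, 91]
after L3 α=5/7: [934/7, 51, 36]
→ [133, 51, 36]

query (0,1) [L1,L2,L3] — begin 0,0,0
+L1 (α=1/3) → [71, 133/3, 170/3]
+L2 (α=2/3) → [67, 1339/9, 338/9]
+L3 (α=1/3) → [128, 3038/27, 1657/27]
rounded: [128, 113, 61]


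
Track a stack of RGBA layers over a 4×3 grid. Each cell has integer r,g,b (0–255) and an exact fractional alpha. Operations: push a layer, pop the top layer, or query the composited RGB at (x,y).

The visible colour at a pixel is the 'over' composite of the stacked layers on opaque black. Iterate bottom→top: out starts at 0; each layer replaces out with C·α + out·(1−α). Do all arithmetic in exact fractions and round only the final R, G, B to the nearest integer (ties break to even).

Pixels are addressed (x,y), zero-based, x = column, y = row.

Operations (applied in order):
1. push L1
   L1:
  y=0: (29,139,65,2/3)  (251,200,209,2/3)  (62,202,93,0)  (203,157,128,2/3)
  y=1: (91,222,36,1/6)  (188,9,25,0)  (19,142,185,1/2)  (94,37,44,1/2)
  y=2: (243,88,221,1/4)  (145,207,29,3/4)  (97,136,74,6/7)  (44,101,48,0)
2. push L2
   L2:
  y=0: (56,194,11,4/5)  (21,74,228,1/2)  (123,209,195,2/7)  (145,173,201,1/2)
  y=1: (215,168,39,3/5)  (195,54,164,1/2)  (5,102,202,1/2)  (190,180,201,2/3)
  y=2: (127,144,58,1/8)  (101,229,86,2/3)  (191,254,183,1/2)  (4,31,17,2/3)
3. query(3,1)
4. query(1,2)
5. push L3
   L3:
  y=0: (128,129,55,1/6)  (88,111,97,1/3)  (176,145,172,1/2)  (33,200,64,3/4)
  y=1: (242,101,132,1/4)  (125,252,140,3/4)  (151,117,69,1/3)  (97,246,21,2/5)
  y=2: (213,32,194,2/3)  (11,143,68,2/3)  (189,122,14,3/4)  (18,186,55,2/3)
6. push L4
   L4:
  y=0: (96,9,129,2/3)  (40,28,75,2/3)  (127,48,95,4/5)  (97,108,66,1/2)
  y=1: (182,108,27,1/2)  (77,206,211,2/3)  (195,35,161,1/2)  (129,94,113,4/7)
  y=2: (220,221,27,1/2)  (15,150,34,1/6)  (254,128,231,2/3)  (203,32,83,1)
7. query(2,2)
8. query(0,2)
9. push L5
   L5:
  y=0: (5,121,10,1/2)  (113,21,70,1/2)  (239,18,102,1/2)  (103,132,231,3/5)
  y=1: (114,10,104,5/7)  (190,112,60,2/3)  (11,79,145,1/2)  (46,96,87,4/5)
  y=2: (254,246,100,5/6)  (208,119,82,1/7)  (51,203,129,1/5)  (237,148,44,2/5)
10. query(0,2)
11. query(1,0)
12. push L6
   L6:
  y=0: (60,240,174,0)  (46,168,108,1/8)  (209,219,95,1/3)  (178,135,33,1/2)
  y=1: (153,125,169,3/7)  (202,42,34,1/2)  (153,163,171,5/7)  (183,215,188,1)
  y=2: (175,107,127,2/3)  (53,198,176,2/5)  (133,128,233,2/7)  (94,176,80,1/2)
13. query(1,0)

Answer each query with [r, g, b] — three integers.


(3,1) stack=L1,L2; from [0,0,0]:
+L1 (α=1/2) → [47, 37/2, 22]
+L2 (α=2/3) → [427/3, 757/6, 424/3]
= [142, 126, 141]

(1,2) stack=L1,L2; from [0,0,0]:
L1 α=3/4: [435/4, 621/4, 87/4]
L2 α=2/3: [1243/12, 2453/12, 775/12]
rounded: [104, 204, 65]

query (2,2) [L1,L2,L3,L4] — begin 0,0,0
after L1 α=6/7: [582/7, 816/7, 444/7]
after L2 α=1/2: [1919/14, 1297/7, 1725/14]
after L3 α=3/4: [9857/56, 3859/28, 2313/56]
after L4 α=2/3: [38305/168, 11027/84, 9395/56]
rounded: [228, 131, 168]

at x=0,y=2 over L1,L2,L3,L4:
L1 α=1/4: [243/4, 22, 221/4]
L2 α=1/8: [2209/32, 149/4, 1779/32]
L3 α=2/3: [15841/96, 135/4, 14195/96]
L4 α=1/2: [36961/192, 1019/8, 16787/192]
rounded: [193, 127, 87]

(0,2) stack=L1,L2,L3,L4,L5; from [0,0,0]:
L1 α=1/4: [243/4, 22, 221/4]
L2 α=1/8: [2209/32, 149/4, 1779/32]
L3 α=2/3: [15841/96, 135/4, 14195/96]
L4 α=1/2: [36961/192, 1019/8, 16787/192]
L5 α=5/6: [280801/1152, 10859/48, 112787/1152]
= [244, 226, 98]

at x=1,y=0 over L1,L2,L3,L4,L5:
+L1 (α=2/3) → [502/3, 400/3, 418/3]
+L2 (α=1/2) → [565/6, 311/3, 551/3]
+L3 (α=1/3) → [829/9, 955/9, 1393/9]
+L4 (α=2/3) → [1549/27, 1459/27, 2743/27]
+L5 (α=1/2) → [2300/27, 1013/27, 4633/54]
→ [85, 38, 86]

(1,0) stack=L1,L2,L3,L4,L5,L6; from [0,0,0]:
after L1 α=2/3: [502/3, 400/3, 418/3]
after L2 α=1/2: [565/6, 311/3, 551/3]
after L3 α=1/3: [829/9, 955/9, 1393/9]
after L4 α=2/3: [1549/27, 1459/27, 2743/27]
after L5 α=1/2: [2300/27, 1013/27, 4633/54]
after L6 α=1/8: [8671/108, 11627/216, 38263/432]
rounded: [80, 54, 89]


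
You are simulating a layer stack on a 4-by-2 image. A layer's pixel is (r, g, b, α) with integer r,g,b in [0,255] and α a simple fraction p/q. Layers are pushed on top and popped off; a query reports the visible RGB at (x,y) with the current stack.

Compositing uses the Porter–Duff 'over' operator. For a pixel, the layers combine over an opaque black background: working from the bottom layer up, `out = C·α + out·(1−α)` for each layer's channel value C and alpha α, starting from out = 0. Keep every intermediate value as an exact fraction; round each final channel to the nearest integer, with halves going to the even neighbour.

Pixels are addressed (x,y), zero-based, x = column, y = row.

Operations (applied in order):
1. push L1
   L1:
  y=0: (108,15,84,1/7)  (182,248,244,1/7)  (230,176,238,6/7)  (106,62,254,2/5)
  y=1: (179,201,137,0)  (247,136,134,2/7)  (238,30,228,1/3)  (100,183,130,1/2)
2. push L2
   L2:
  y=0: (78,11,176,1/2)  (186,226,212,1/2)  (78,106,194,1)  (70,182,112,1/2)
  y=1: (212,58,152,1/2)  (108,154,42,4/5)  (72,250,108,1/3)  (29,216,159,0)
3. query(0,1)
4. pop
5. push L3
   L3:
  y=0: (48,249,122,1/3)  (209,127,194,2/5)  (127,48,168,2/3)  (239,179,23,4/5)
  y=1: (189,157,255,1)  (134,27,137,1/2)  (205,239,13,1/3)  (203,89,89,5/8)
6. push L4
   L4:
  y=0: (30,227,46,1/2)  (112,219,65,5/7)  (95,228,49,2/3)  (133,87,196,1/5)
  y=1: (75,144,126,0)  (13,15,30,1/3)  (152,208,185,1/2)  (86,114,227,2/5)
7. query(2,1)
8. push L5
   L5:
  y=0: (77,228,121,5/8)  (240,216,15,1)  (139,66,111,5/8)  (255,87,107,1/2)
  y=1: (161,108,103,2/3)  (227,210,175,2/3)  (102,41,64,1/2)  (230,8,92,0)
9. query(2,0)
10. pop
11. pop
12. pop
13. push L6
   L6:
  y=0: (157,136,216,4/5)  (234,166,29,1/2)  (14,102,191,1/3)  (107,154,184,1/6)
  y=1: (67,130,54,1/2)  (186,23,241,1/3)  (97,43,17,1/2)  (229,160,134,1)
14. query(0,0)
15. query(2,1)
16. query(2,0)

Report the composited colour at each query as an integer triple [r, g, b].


query (0,1) [L1,L2] — begin 0,0,0
L1 α=0: [0, 0, 0]
L2 α=1/2: [106, 29, 76]
= [106, 29, 76]

query (2,1) [L1,L3,L4] — begin 0,0,0
after L1 α=1/3: [238/3, 10, 76]
after L3 α=1/3: [1091/9, 259/3, 55]
after L4 α=1/2: [2459/18, 883/6, 120]
→ [137, 147, 120]

at x=2,y=0 over L1,L3,L4,L5:
+L1 (α=6/7) → [1380/7, 1056/7, 204]
+L3 (α=2/3) → [3158/21, 576/7, 180]
+L4 (α=2/3) → [7148/63, 1256/7, 278/3]
+L5 (α=5/8) → [21743/168, 3039/28, 833/8]
→ [129, 109, 104]

(0,0) stack=L1,L6; from [0,0,0]:
after L1 α=1/7: [108/7, 15/7, 12]
after L6 α=4/5: [4504/35, 3823/35, 876/5]
→ [129, 109, 175]

query (2,1) [L1,L6] — begin 0,0,0
+L1 (α=1/3) → [238/3, 10, 76]
+L6 (α=1/2) → [529/6, 53/2, 93/2]
= [88, 26, 46]

(2,0) stack=L1,L6; from [0,0,0]:
after L1 α=6/7: [1380/7, 1056/7, 204]
after L6 α=1/3: [2858/21, 942/7, 599/3]
→ [136, 135, 200]


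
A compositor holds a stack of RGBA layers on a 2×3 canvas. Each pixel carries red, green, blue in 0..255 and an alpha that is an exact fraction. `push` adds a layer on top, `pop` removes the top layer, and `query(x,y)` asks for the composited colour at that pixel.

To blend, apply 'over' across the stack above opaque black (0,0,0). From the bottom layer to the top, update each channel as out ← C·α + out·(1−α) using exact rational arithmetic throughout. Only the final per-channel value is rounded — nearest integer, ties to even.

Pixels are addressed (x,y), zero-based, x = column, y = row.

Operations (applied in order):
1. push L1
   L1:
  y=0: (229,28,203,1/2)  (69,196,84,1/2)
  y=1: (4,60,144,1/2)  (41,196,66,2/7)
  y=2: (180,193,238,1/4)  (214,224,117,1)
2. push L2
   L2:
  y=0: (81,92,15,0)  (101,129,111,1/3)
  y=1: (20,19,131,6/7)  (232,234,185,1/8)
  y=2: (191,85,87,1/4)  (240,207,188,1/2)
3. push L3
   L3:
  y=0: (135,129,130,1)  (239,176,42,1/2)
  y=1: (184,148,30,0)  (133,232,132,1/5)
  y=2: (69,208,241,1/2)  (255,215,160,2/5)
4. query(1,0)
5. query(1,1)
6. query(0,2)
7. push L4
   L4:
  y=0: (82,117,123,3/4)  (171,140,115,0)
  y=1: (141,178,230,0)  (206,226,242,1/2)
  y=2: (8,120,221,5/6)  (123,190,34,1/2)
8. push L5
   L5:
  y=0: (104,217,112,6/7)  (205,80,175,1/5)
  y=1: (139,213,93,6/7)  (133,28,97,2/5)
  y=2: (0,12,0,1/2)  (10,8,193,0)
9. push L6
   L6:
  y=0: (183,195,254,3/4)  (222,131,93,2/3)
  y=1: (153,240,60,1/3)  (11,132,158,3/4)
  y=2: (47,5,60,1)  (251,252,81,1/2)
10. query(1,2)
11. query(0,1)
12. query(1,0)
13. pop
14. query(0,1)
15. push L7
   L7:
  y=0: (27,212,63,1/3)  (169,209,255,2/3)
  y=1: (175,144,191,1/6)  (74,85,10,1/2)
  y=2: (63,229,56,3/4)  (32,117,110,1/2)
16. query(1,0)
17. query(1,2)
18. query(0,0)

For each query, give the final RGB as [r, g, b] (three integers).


query (1,0) [L1,L2,L3] — begin 0,0,0
+L1 (α=1/2) → [69/2, 98, 42]
+L2 (α=1/3) → [170/3, 325/3, 65]
+L3 (α=1/2) → [887/6, 853/6, 107/2]
rounded: [148, 142, 54]

query (1,1) [L1,L2,L3] — begin 0,0,0
+L1 (α=2/7) → [82/7, 56, 132/7]
+L2 (α=1/8) → [157/4, 313/4, 317/8]
+L3 (α=1/5) → [58, 109, 581/10]
= [58, 109, 58]

at x=0,y=2 over L1,L2,L3:
L1 α=1/4: [45, 193/4, 119/2]
L2 α=1/4: [163/2, 919/16, 531/8]
L3 α=1/2: [301/4, 4247/32, 2459/16]
→ [75, 133, 154]

(1,2) stack=L1,L2,L3,L4,L5,L6; from [0,0,0]:
+L1 (α=1) → [214, 224, 117]
+L2 (α=1/2) → [227, 431/2, 305/2]
+L3 (α=2/5) → [1191/5, 2153/10, 311/2]
+L4 (α=1/2) → [903/5, 4053/20, 379/4]
+L5 (α=0) → [903/5, 4053/20, 379/4]
+L6 (α=1/2) → [1079/5, 9093/40, 703/8]
rounded: [216, 227, 88]

query (0,1) [L1,L2,L3,L4,L5,L6] — begin 0,0,0
after L1 α=1/2: [2, 30, 72]
after L2 α=6/7: [122/7, 144/7, 858/7]
after L3 α=0: [122/7, 144/7, 858/7]
after L4 α=0: [122/7, 144/7, 858/7]
after L5 α=6/7: [5960/49, 9090/49, 4764/49]
after L6 α=1/3: [19417/147, 9980/49, 4156/49]
rounded: [132, 204, 85]

at x=1,y=0 over L1,L2,L3,L4,L5,L6:
L1 α=1/2: [69/2, 98, 42]
L2 α=1/3: [170/3, 325/3, 65]
L3 α=1/2: [887/6, 853/6, 107/2]
L4 α=0: [887/6, 853/6, 107/2]
L5 α=1/5: [2389/15, 1946/15, 389/5]
L6 α=2/3: [9049/45, 5876/45, 1319/15]
= [201, 131, 88]

at x=0,y=1 over L1,L2,L3,L4,L5:
after L1 α=1/2: [2, 30, 72]
after L2 α=6/7: [122/7, 144/7, 858/7]
after L3 α=0: [122/7, 144/7, 858/7]
after L4 α=0: [122/7, 144/7, 858/7]
after L5 α=6/7: [5960/49, 9090/49, 4764/49]
= [122, 186, 97]

(1,0) stack=L1,L2,L3,L4,L5,L7; from [0,0,0]:
L1 α=1/2: [69/2, 98, 42]
L2 α=1/3: [170/3, 325/3, 65]
L3 α=1/2: [887/6, 853/6, 107/2]
L4 α=0: [887/6, 853/6, 107/2]
L5 α=1/5: [2389/15, 1946/15, 389/5]
L7 α=2/3: [7459/45, 8216/45, 2939/15]
→ [166, 183, 196]

query (1,2) [L1,L2,L3,L4,L5,L7] — begin 0,0,0
+L1 (α=1) → [214, 224, 117]
+L2 (α=1/2) → [227, 431/2, 305/2]
+L3 (α=2/5) → [1191/5, 2153/10, 311/2]
+L4 (α=1/2) → [903/5, 4053/20, 379/4]
+L5 (α=0) → [903/5, 4053/20, 379/4]
+L7 (α=1/2) → [1063/10, 6393/40, 819/8]
= [106, 160, 102]

at x=0,y=0 over L1,L2,L3,L4,L5,L7:
L1 α=1/2: [229/2, 14, 203/2]
L2 α=0: [229/2, 14, 203/2]
L3 α=1: [135, 129, 130]
L4 α=3/4: [381/4, 120, 499/4]
L5 α=6/7: [411/4, 1422/7, 3187/28]
L7 α=1/3: [155/2, 4328/21, 4069/42]
→ [78, 206, 97]


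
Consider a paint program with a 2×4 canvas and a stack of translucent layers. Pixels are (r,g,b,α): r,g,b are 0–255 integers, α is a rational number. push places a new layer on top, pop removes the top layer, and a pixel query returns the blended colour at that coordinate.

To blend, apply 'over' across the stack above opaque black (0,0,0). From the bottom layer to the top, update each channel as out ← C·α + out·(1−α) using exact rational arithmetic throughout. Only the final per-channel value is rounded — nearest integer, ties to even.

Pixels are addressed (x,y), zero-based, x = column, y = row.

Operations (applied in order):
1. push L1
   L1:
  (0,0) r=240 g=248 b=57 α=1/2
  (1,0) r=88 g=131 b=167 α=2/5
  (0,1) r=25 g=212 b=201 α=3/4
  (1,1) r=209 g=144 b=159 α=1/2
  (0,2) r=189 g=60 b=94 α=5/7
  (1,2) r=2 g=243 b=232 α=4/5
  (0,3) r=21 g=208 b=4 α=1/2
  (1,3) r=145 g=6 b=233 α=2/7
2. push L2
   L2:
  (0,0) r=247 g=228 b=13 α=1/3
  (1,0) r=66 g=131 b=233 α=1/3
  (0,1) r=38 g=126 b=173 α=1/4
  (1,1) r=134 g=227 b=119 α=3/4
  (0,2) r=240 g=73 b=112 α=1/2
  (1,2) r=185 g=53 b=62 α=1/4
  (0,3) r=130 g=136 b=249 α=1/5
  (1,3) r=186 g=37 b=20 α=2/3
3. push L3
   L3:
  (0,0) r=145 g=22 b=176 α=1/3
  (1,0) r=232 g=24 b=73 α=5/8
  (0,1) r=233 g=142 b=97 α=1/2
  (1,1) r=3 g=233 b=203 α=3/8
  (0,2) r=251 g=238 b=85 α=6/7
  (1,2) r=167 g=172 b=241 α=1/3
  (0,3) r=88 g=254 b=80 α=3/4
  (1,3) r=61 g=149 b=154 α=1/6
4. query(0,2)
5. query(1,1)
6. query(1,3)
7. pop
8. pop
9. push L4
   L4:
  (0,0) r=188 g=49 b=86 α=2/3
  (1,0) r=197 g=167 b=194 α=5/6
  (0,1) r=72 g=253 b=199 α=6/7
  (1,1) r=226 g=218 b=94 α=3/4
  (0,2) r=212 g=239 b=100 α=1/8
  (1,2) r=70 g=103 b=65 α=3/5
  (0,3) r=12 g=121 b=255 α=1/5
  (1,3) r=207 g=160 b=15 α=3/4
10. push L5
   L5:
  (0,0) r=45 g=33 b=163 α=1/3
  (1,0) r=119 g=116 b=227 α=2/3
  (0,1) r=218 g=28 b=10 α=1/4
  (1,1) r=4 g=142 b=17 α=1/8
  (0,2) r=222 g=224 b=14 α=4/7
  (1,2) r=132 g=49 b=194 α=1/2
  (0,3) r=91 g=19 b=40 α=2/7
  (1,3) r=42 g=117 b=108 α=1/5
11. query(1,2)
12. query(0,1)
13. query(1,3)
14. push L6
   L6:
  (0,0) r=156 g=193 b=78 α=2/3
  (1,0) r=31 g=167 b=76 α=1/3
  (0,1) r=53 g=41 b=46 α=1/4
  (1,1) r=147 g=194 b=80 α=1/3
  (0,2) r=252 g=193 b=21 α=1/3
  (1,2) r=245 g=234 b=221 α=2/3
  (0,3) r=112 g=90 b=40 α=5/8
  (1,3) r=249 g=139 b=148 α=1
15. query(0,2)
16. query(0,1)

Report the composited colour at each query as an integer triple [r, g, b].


at x=0,y=2 over L1,L2,L3:
after L1 α=5/7: [135, 300/7, 470/7]
after L2 α=1/2: [375/2, 811/14, 627/7]
after L3 α=6/7: [3387/14, 20803/98, 4197/49]
rounded: [242, 212, 86]

at x=1,y=1 over L1,L2,L3:
+L1 (α=1/2) → [209/2, 72, 159/2]
+L2 (α=3/4) → [1013/8, 753/4, 873/8]
+L3 (α=3/8) → [5137/64, 6561/32, 9237/64]
→ [80, 205, 144]

(1,3) stack=L1,L2,L3; from [0,0,0]:
L1 α=2/7: [290/7, 12/7, 466/7]
L2 α=2/3: [2894/21, 530/21, 746/21]
L3 α=1/6: [15751/126, 5779/126, 3482/63]
rounded: [125, 46, 55]

query (1,2) [L1,L4,L5] — begin 0,0,0
after L1 α=4/5: [8/5, 972/5, 928/5]
after L4 α=3/5: [1066/25, 3489/25, 2831/25]
after L5 α=1/2: [2183/25, 2357/25, 7681/50]
= [87, 94, 154]

(0,1) stack=L1,L4,L5; from [0,0,0]:
+L1 (α=3/4) → [75/4, 159, 603/4]
+L4 (α=6/7) → [1803/28, 1677/7, 5379/28]
+L5 (α=1/4) → [11513/112, 5227/28, 16417/112]
→ [103, 187, 147]

at x=1,y=3 over L1,L4,L5:
+L1 (α=2/7) → [290/7, 12/7, 466/7]
+L4 (α=3/4) → [4637/28, 843/7, 781/28]
+L5 (α=1/5) → [4931/35, 4191/35, 1537/35]
= [141, 120, 44]

(0,2) stack=L1,L4,L5,L6; from [0,0,0]:
+L1 (α=5/7) → [135, 300/7, 470/7]
+L4 (α=1/8) → [1157/8, 539/8, 285/4]
+L5 (α=4/7) → [10575/56, 1255/8, 1079/28]
+L6 (α=1/3) → [5877/28, 2027/12, 1373/42]
→ [210, 169, 33]

(0,1) stack=L1,L4,L5,L6; from [0,0,0]:
L1 α=3/4: [75/4, 159, 603/4]
L4 α=6/7: [1803/28, 1677/7, 5379/28]
L5 α=1/4: [11513/112, 5227/28, 16417/112]
L6 α=1/4: [40475/448, 16829/112, 54403/448]
rounded: [90, 150, 121]


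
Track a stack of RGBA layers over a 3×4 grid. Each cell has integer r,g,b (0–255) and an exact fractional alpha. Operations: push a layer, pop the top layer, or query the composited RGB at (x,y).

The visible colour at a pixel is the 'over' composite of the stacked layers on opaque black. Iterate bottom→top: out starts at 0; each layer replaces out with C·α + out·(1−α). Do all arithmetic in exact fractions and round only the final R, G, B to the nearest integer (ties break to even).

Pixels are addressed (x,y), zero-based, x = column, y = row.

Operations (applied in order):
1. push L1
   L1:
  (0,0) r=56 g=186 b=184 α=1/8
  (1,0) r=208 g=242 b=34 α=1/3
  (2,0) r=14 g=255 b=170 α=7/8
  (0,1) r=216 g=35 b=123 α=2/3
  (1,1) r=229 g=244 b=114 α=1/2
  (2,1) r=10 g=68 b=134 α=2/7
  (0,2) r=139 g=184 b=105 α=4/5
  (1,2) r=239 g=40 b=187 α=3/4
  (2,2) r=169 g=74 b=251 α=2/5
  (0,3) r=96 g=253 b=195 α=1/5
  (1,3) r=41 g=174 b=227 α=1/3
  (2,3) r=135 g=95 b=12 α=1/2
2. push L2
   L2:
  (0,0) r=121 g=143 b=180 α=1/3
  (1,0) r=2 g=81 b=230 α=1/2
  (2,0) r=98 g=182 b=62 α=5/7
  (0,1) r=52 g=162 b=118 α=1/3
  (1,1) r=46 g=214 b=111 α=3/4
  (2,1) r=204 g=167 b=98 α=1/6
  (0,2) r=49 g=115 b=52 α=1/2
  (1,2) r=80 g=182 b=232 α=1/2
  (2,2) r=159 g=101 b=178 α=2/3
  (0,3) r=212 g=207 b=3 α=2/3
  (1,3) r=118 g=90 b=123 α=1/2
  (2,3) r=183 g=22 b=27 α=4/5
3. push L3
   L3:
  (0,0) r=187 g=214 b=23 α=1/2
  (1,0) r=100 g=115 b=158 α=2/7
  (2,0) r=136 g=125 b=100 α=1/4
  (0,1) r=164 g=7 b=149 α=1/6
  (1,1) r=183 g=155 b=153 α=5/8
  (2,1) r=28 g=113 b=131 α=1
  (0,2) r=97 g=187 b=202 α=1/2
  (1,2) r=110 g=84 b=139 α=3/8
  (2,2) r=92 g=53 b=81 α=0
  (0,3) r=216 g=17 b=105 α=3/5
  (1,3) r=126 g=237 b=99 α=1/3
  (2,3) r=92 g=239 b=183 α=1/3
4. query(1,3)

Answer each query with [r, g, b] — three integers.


at x=1,y=3 over L1,L2,L3:
L1 α=1/3: [41/3, 58, 227/3]
L2 α=1/2: [395/6, 74, 298/3]
L3 α=1/3: [773/9, 385/3, 893/9]
= [86, 128, 99]


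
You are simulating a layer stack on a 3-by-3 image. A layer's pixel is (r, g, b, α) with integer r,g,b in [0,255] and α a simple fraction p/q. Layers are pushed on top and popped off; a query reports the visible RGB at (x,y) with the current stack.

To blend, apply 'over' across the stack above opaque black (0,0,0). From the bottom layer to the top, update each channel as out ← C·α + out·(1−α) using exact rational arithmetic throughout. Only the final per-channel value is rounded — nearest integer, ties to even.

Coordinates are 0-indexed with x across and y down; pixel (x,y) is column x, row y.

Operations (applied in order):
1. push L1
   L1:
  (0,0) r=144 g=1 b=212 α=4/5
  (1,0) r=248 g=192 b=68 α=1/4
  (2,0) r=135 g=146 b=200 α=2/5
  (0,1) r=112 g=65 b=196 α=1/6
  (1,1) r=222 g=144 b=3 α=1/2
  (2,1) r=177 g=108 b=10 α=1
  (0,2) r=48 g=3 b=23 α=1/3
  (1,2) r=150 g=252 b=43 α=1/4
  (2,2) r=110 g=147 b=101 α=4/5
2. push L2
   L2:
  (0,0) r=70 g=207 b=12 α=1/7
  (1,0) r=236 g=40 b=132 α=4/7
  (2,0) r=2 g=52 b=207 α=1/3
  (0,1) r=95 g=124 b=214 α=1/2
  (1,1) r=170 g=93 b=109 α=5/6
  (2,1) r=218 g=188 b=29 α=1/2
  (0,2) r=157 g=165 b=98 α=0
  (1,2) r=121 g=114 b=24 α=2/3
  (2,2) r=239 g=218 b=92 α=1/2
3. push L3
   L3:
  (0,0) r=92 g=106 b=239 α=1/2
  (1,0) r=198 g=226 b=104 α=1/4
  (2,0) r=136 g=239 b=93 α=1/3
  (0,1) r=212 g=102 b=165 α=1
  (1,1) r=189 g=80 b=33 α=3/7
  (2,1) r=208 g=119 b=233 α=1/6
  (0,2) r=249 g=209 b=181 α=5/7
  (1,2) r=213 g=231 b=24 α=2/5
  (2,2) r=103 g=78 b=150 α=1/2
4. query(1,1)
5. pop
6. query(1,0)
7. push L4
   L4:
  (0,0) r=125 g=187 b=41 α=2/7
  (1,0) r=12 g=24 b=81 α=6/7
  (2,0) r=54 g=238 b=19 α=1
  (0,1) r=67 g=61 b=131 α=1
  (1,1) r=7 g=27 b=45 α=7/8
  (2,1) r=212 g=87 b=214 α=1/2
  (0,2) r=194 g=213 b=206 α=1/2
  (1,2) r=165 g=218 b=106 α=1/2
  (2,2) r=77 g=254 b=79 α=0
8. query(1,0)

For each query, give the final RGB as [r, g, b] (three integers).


(1,1) stack=L1,L2,L3; from [0,0,0]:
after L1 α=1/2: [111, 72, 3/2]
after L2 α=5/6: [961/6, 179/2, 1093/12]
after L3 α=3/7: [3623/21, 598/7, 1390/21]
= [173, 85, 66]

query (1,0) [L1,L2] — begin 0,0,0
+L1 (α=1/4) → [62, 48, 17]
+L2 (α=4/7) → [1130/7, 304/7, 579/7]
= [161, 43, 83]

query (1,0) [L1,L2,L4] — begin 0,0,0
L1 α=1/4: [62, 48, 17]
L2 α=4/7: [1130/7, 304/7, 579/7]
L4 α=6/7: [1634/49, 1312/49, 3981/49]
= [33, 27, 81]


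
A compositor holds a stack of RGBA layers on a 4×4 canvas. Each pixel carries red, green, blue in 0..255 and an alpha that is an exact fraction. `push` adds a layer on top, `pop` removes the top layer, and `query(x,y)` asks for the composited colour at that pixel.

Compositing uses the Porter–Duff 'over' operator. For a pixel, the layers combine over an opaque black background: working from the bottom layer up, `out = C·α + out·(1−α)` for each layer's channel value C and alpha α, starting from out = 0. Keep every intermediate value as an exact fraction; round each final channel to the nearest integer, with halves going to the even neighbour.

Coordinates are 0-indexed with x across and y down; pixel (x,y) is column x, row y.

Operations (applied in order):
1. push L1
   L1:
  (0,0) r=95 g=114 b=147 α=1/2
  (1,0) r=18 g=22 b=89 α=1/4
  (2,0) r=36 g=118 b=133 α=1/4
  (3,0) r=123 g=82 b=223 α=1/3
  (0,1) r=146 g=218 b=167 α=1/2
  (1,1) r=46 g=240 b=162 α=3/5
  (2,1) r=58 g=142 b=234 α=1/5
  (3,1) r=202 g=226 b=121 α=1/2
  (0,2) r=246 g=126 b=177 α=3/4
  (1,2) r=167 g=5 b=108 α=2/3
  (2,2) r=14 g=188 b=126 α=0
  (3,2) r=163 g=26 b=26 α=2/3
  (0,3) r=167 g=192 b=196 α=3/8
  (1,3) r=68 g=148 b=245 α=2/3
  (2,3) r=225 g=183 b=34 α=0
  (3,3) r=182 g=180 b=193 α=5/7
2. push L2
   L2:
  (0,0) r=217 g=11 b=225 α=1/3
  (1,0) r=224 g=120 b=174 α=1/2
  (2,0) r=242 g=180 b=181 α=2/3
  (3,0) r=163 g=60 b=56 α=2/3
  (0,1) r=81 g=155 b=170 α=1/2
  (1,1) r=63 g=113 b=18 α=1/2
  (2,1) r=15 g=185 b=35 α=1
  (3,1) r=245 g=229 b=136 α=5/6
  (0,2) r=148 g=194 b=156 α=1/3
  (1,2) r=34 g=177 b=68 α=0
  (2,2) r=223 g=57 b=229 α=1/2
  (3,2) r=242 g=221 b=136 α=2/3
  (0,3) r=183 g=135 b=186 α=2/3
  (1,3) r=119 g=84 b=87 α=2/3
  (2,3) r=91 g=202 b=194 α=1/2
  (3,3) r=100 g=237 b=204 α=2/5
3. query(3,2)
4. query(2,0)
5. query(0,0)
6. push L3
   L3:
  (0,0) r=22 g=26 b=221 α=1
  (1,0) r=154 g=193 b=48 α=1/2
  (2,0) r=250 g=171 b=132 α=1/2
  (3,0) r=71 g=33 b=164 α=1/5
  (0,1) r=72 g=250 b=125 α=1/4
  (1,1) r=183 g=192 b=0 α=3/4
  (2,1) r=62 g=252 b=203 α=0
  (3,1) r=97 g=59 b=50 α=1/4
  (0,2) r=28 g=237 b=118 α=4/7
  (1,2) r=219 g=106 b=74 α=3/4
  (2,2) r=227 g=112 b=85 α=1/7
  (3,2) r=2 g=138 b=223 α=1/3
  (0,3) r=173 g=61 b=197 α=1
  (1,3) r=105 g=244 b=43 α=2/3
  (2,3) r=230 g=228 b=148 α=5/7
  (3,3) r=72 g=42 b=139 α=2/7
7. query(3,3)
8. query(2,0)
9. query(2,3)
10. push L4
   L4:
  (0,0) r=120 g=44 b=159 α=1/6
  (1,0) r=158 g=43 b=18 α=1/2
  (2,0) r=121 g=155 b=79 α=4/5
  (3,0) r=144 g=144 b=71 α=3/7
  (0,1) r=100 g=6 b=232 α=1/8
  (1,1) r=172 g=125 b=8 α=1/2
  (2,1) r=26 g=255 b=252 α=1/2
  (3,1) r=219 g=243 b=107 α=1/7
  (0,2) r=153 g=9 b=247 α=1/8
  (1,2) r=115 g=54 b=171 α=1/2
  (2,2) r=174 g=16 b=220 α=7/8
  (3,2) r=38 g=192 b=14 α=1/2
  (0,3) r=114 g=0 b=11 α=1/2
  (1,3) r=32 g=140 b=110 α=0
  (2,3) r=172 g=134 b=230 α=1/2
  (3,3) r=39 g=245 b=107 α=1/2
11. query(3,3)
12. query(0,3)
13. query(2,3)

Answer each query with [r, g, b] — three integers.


(3,2) stack=L1,L2; from [0,0,0]:
after L1 α=2/3: [326/3, 52/3, 52/3]
after L2 α=2/3: [1778/9, 1378/9, 868/9]
rounded: [198, 153, 96]

(2,0) stack=L1,L2; from [0,0,0]:
L1 α=1/4: [9, 59/2, 133/4]
L2 α=2/3: [493/3, 779/6, 527/4]
→ [164, 130, 132]

query (0,0) [L1,L2] — begin 0,0,0
+L1 (α=1/2) → [95/2, 57, 147/2]
+L2 (α=1/3) → [104, 125/3, 124]
→ [104, 42, 124]

(3,3) stack=L1,L2,L3; from [0,0,0]:
after L1 α=5/7: [130, 900/7, 965/7]
after L2 α=2/5: [118, 6018/35, 5751/35]
after L3 α=2/7: [734/7, 6606/49, 7697/49]
→ [105, 135, 157]

query (2,0) [L1,L2,L3] — begin 0,0,0
after L1 α=1/4: [9, 59/2, 133/4]
after L2 α=2/3: [493/3, 779/6, 527/4]
after L3 α=1/2: [1243/6, 1805/12, 1055/8]
→ [207, 150, 132]

at x=2,y=3 over L1,L2,L3:
+L1 (α=0) → [0, 0, 0]
+L2 (α=1/2) → [91/2, 101, 97]
+L3 (α=5/7) → [1241/7, 1342/7, 934/7]
= [177, 192, 133]

at x=3,y=3 over L1,L2,L3,L4:
+L1 (α=5/7) → [130, 900/7, 965/7]
+L2 (α=2/5) → [118, 6018/35, 5751/35]
+L3 (α=2/7) → [734/7, 6606/49, 7697/49]
+L4 (α=1/2) → [1007/14, 18611/98, 6470/49]
rounded: [72, 190, 132]

query (0,3) [L1,L2,L3,L4] — begin 0,0,0
L1 α=3/8: [501/8, 72, 147/2]
L2 α=2/3: [1143/8, 114, 297/2]
L3 α=1: [173, 61, 197]
L4 α=1/2: [287/2, 61/2, 104]
rounded: [144, 30, 104]

(2,3) stack=L1,L2,L3,L4; from [0,0,0]:
+L1 (α=0) → [0, 0, 0]
+L2 (α=1/2) → [91/2, 101, 97]
+L3 (α=5/7) → [1241/7, 1342/7, 934/7]
+L4 (α=1/2) → [2445/14, 1140/7, 1272/7]
rounded: [175, 163, 182]


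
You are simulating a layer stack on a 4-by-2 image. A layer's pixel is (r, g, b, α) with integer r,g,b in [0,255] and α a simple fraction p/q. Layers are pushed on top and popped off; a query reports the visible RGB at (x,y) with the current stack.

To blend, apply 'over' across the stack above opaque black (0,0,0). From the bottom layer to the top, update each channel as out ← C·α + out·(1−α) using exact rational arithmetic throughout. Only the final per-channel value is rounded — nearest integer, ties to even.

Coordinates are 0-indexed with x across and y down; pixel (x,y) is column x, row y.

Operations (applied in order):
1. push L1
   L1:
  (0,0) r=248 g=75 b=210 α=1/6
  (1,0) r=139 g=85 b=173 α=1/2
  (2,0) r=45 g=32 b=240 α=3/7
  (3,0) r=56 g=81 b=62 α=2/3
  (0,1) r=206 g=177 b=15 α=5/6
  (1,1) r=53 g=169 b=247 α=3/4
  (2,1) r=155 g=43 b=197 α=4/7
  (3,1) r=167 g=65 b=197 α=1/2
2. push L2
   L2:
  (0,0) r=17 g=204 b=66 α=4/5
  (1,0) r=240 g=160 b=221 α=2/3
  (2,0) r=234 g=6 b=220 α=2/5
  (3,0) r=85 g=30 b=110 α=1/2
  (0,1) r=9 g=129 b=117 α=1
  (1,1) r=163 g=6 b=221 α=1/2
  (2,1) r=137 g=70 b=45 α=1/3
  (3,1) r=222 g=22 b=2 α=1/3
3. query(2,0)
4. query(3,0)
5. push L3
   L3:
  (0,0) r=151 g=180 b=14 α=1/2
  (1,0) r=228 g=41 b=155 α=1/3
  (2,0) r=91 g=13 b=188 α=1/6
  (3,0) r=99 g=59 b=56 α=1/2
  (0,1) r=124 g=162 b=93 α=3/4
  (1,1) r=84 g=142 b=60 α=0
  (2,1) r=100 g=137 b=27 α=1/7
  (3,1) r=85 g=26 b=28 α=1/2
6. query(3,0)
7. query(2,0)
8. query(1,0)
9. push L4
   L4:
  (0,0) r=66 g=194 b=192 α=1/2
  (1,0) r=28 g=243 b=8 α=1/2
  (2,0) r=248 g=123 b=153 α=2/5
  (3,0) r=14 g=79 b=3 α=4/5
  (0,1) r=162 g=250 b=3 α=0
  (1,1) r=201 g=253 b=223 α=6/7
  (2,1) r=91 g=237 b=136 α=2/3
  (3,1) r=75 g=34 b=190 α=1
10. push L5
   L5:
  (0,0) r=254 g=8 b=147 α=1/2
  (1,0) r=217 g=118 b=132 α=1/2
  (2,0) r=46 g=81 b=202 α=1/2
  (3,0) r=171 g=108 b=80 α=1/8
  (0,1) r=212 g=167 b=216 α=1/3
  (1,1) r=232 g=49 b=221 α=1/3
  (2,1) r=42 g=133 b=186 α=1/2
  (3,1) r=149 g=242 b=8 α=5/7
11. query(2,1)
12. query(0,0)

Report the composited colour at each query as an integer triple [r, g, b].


at x=2,y=0 over L1,L2:
L1 α=3/7: [135/7, 96/7, 720/7]
L2 α=2/5: [3681/35, 372/35, 1048/7]
= [105, 11, 150]

at x=3,y=0 over L1,L2:
L1 α=2/3: [112/3, 54, 124/3]
L2 α=1/2: [367/6, 42, 227/3]
= [61, 42, 76]

query (3,0) [L1,L2,L3] — begin 0,0,0
L1 α=2/3: [112/3, 54, 124/3]
L2 α=1/2: [367/6, 42, 227/3]
L3 α=1/2: [961/12, 101/2, 395/6]
rounded: [80, 50, 66]

query (2,0) [L1,L2,L3] — begin 0,0,0
after L1 α=3/7: [135/7, 96/7, 720/7]
after L2 α=2/5: [3681/35, 372/35, 1048/7]
after L3 α=1/6: [2159/21, 463/42, 3278/21]
= [103, 11, 156]

(1,0) stack=L1,L2,L3; from [0,0,0]:
+L1 (α=1/2) → [139/2, 85/2, 173/2]
+L2 (α=2/3) → [1099/6, 725/6, 1057/6]
+L3 (α=1/3) → [1783/9, 848/9, 1522/9]
→ [198, 94, 169]

query (2,1) [L1,L2,L3,L4,L5] — begin 0,0,0
+L1 (α=4/7) → [620/7, 172/7, 788/7]
+L2 (α=1/3) → [733/7, 278/7, 1891/21]
+L3 (α=1/7) → [5098/49, 2627/49, 3971/49]
+L4 (α=2/3) → [4672/49, 25853/147, 17299/147]
+L5 (α=1/2) → [3365/49, 22702/147, 44641/294]
rounded: [69, 154, 152]

query (0,0) [L1,L2,L3,L4,L5] — begin 0,0,0
after L1 α=1/6: [124/3, 25/2, 35]
after L2 α=4/5: [328/15, 1657/10, 299/5]
after L3 α=1/2: [2593/30, 3457/20, 369/10]
after L4 α=1/2: [4573/60, 7337/40, 2289/20]
after L5 α=1/2: [19813/120, 7657/80, 5229/40]
rounded: [165, 96, 131]
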